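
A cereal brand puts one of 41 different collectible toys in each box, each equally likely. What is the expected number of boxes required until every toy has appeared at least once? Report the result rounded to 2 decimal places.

176.42

The wait to go from k to k+1 distinct toys is geometric with mean 41/(41-k).
E[T] = 41/41 + 41/40 + 41/39 + ... + 41/2 + 41/1 = 41·H_{41}.
H_{41} = 4.303, so E[T] = 176.420.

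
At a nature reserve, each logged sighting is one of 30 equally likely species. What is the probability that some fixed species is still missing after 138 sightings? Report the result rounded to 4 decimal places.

Each sighting misses the fixed species with probability (30-1)/30 = 29/30, independently.
P(still missing after 138) = (29/30)^138 = 0.00929.

0.0093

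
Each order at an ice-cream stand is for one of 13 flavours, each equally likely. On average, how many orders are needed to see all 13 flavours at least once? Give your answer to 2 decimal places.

After k distinct flavours have appeared, the next order gives a new one with probability (13-k)/13, so the expected wait for the (k+1)-th is 13/(13-k).
E[T] = 13/13 + 13/12 + 13/11 + ... + 13/2 + 13/1 = 13·H_{13}.
H_{13} = 3.180, so E[T] = 41.342.

41.34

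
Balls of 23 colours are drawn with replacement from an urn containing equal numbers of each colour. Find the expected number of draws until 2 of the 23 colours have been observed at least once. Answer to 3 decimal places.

2.045

With k distinct colours already seen, the next new one arrives after an expected 23/(23-k) draws.
Sum over k = 0,...,1: E = 23/23 + 23/22 = 2.0455.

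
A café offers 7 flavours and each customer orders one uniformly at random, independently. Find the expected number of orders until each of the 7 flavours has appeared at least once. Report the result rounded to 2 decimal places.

After k distinct flavours have appeared, the next order gives a new one with probability (7-k)/7, so the expected wait for the (k+1)-th is 7/(7-k).
E[T] = 7/7 + 7/6 + 7/5 + ... + 7/2 + 7/1 = 7·H_{7}.
H_{7} = 2.593, so E[T] = 18.150.

18.15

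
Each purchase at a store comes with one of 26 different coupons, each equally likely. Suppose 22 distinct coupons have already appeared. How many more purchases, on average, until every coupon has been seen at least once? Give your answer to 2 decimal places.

With k distinct coupons already seen, the next new one takes an expected 26/(26-k) purchases.
Sum over k = 22,...,25: E = 26/4 + 26/3 + 26/2 + 26/1 = 54.167.

54.17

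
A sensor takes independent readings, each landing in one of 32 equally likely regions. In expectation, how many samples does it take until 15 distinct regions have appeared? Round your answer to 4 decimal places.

19.8062

With k distinct regions already seen, the next new one arrives after an expected 32/(32-k) samples.
Sum over k = 0,...,14: E = 32/32 + 32/31 + 32/30 + ... + 32/19 + 32/18 = 19.80617.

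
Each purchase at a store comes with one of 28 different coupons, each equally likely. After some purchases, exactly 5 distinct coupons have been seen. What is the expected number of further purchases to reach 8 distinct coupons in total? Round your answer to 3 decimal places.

With k distinct coupons already seen, the next new one takes an expected 28/(28-k) purchases.
Sum over k = 5,...,7: E = 28/23 + 28/22 + 28/21 = 3.8235.

3.823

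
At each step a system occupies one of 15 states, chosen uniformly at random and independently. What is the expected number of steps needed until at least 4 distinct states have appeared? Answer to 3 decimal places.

Going from k to k+1 distinct takes a geometric number of steps with mean 15/(15-k).
Sum over k = 0,...,3: E = 15/15 + 15/14 + 15/13 + 15/12 = 4.4753.

4.475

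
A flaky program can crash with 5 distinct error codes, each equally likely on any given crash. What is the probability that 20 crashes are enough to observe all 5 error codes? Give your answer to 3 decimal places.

0.943

Let A_i be the event that error code i is missing after 20 crashes. By inclusion–exclusion on the A_i,
P(all seen) = Σ_{j=0}^{5} (-1)^j C(5,j)((5-j)/5)^20
= 1.0000 - 0.0576 + 0.0004 - 0.0000 + 0.0000 - 0.0000
= 0.9427.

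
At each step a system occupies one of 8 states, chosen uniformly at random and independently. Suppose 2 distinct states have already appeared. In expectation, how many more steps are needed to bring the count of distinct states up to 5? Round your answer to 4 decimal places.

4.9333

From k distinct to k+1 distinct takes on average 8/(8-k) steps.
Sum over k = 2,...,4: E = 8/6 + 8/5 + 8/4 = 4.93333.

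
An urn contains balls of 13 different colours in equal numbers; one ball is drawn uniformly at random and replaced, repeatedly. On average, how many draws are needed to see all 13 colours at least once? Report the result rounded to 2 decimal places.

41.34

The wait to go from k to k+1 distinct colours is geometric with mean 13/(13-k).
E[T] = 13/13 + 13/12 + 13/11 + ... + 13/2 + 13/1 = 13·H_{13}.
H_{13} = 3.180, so E[T] = 41.342.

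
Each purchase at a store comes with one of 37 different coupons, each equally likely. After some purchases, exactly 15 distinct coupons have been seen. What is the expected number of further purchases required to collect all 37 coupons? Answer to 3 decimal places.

136.560

From k distinct to k+1 distinct takes on average 37/(37-k) purchases.
Sum over k = 15,...,36: E = 37/22 + 37/21 + 37/20 + ... + 37/2 + 37/1 = 136.5601.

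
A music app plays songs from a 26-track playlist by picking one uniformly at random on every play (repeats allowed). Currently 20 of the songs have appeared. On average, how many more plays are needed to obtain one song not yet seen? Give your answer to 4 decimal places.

4.3333

The number of plays until the next new song is geometric with success probability 6/26, so its mean is 26/6.
E = 26/6 = 4.33333.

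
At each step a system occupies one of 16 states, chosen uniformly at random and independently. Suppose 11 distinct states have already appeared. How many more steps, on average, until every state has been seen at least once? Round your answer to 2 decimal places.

36.53

The wait to go from k to k+1 distinct states is geometric with mean 16/(16-k).
Sum over k = 11,...,15: E = 16/5 + 16/4 + 16/3 + 16/2 + 16/1 = 36.533.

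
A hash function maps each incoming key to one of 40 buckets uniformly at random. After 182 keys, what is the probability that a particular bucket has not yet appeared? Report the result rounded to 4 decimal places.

Each key misses the fixed bucket with probability (40-1)/40 = 39/40, independently.
P(still missing after 182) = (39/40)^182 = 0.00997.

0.0100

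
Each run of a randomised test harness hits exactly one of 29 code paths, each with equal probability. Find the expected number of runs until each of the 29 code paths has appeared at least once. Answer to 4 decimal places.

Split into phases: going from k distinct to k+1 distinct takes on average 29/(29-k) runs.
E[T] = 29/29 + 29/28 + 29/27 + ... + 29/2 + 29/1 = 29·H_{29}.
H_{29} = 3.96165, so E[T] = 114.88796.

114.8880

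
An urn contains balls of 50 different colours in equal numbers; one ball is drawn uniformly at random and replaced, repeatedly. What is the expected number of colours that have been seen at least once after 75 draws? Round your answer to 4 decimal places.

39.0118

For each colour, P(seen in 75 draws) = 1 - (49/50)^75 = 0.78024.
By linearity of expectation, E[distinct seen] = 50·(1 - (49/50)^75) = 39.01182.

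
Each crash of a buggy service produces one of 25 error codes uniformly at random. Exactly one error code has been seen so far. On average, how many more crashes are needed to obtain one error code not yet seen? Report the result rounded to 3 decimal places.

Each crash yields a new error code with probability (25-1)/25 = 24/25, so the wait is geometric with mean 25/24.
E = 25/24 = 1.0417.

1.042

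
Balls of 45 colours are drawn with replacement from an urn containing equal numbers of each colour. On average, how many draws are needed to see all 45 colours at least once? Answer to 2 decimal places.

197.77

The wait to go from k to k+1 distinct colours is geometric with mean 45/(45-k).
E[T] = 45/45 + 45/44 + 45/43 + ... + 45/2 + 45/1 = 45·H_{45}.
H_{45} = 4.395, so E[T] = 197.773.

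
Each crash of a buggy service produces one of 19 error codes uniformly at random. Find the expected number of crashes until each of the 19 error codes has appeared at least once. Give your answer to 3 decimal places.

The wait to go from k to k+1 distinct error codes is geometric with mean 19/(19-k).
E[T] = 19/19 + 19/18 + 19/17 + ... + 19/2 + 19/1 = 19·H_{19}.
H_{19} = 3.5477, so E[T] = 67.4071.

67.407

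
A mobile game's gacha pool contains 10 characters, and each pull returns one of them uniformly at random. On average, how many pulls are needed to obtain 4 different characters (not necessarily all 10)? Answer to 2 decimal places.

With k distinct characters already seen, the next new one arrives after an expected 10/(10-k) pulls.
Sum over k = 0,...,3: E = 10/10 + 10/9 + 10/8 + 10/7 = 4.790.

4.79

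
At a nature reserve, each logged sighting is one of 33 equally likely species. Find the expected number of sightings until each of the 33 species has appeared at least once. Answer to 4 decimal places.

Split into phases: going from k distinct to k+1 distinct takes on average 33/(33-k) sightings.
E[T] = 33/33 + 33/32 + 33/31 + ... + 33/2 + 33/1 = 33·H_{33}.
H_{33} = 4.08880, so E[T] = 134.93034.

134.9303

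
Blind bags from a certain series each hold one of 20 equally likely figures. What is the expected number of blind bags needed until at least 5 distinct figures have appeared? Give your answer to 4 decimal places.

5.5902

With k distinct figures already seen, the next new one arrives after an expected 20/(20-k) blind bags.
Sum over k = 0,...,4: E = 20/20 + 20/19 + 20/18 + 20/17 + 20/16 = 5.59021.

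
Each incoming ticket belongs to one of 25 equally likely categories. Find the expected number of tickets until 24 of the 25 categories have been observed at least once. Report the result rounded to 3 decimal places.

70.399

Going from k to k+1 distinct takes a geometric number of tickets with mean 25/(25-k).
Sum over k = 0,...,23: E = 25/25 + 25/24 + 25/23 + ... + 25/3 + 25/2 = 70.3990.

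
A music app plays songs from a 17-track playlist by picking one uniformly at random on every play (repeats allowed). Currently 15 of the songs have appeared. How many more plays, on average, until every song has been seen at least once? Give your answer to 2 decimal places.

From k distinct to k+1 distinct takes on average 17/(17-k) plays.
Sum over k = 15,...,16: E = 17/2 + 17/1 = 25.500.

25.50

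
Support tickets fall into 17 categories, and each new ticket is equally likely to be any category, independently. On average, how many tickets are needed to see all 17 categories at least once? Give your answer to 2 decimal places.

58.47

The wait to go from k to k+1 distinct categories is geometric with mean 17/(17-k).
E[T] = 17/17 + 17/16 + 17/15 + ... + 17/2 + 17/1 = 17·H_{17}.
H_{17} = 3.440, so E[T] = 58.472.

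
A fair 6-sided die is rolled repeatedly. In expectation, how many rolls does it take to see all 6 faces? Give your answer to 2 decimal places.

14.70

After k distinct faces have appeared, the next roll gives a new one with probability (6-k)/6, so the expected wait for the (k+1)-th is 6/(6-k).
E[T] = 6/6 + 6/5 + 6/4 + 6/3 + 6/2 + 6/1 = 6·H_{6}.
H_{6} = 2.450, so E[T] = 14.700.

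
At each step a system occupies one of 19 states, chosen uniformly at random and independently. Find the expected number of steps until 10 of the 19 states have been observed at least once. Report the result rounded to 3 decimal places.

With k distinct states already seen, the next new one arrives after an expected 19/(19-k) steps.
Sum over k = 0,...,9: E = 19/19 + 19/18 + 19/17 + ... + 19/11 + 19/10 = 13.6567.

13.657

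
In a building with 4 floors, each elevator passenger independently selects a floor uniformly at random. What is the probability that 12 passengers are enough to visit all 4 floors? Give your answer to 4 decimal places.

0.8748

By inclusion–exclusion over which floors are missing,
P(all seen) = Σ_{j=0}^{4} (-1)^j C(4,j)((4-j)/4)^12
= 1.00000 - 0.12671 + 0.00146 - 0.00000 + 0.00000
= 0.87476.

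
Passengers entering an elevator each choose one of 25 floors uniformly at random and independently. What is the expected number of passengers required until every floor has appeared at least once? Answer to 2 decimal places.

Split into phases: going from k distinct to k+1 distinct takes on average 25/(25-k) passengers.
E[T] = 25/25 + 25/24 + 25/23 + ... + 25/2 + 25/1 = 25·H_{25}.
H_{25} = 3.816, so E[T] = 95.399.

95.40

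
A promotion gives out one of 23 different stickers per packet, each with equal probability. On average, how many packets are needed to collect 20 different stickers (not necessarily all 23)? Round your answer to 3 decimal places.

Going from k to k+1 distinct takes a geometric number of packets with mean 23/(23-k).
Sum over k = 0,...,19: E = 23/23 + 23/22 + 23/21 + ... + 23/5 + 23/4 = 43.7220.

43.722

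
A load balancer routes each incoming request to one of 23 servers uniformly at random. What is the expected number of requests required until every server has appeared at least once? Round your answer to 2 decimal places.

85.89

Split into phases: going from k distinct to k+1 distinct takes on average 23/(23-k) requests.
E[T] = 23/23 + 23/22 + 23/21 + ... + 23/2 + 23/1 = 23·H_{23}.
H_{23} = 3.734, so E[T] = 85.889.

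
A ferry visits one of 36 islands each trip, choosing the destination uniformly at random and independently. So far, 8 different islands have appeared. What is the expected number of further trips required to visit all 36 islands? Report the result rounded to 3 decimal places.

From k distinct to k+1 distinct takes on average 36/(36-k) trips.
Sum over k = 8,...,35: E = 36/28 + 36/27 + 36/26 + ... + 36/2 + 36/1 = 141.3782.

141.378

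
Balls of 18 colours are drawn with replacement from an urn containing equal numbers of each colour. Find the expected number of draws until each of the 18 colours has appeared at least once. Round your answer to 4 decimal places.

After k distinct colours have appeared, the next draw gives a new one with probability (18-k)/18, so the expected wait for the (k+1)-th is 18/(18-k).
E[T] = 18/18 + 18/17 + 18/16 + ... + 18/2 + 18/1 = 18·H_{18}.
H_{18} = 3.49511, so E[T] = 62.91195.

62.9119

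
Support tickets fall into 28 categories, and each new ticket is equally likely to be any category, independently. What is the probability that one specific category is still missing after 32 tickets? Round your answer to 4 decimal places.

0.3123

On each ticket the fixed category fails to appear with probability 27/28.
P(still missing after 32) = (27/28)^32 = 0.31231.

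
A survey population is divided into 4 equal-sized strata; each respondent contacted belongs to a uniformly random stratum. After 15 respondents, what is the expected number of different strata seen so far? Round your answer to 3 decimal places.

3.947

For each stratum, P(seen in 15 respondents) = 1 - (3/4)^15 = 0.9866.
By linearity of expectation, E[distinct seen] = 4·(1 - (3/4)^15) = 3.9465.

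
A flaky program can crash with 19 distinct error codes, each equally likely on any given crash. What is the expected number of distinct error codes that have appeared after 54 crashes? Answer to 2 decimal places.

For each error code, P(seen in 54 crashes) = 1 - (18/19)^54 = 0.946.
By linearity of expectation, E[distinct seen] = 19·(1 - (18/19)^54) = 17.975.

17.97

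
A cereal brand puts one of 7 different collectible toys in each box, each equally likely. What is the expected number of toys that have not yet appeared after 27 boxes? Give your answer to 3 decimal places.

For each toy, P(unseen after 27) = (6/7)^27 = 0.0156.
By linearity of expectation, E[unseen] = 7·(6/7)^27 = 0.1090.

0.109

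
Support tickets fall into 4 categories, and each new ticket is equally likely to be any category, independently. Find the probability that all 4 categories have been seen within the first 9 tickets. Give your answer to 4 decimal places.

0.7114

By inclusion–exclusion over which categories are missing,
P(all seen) = Σ_{j=0}^{4} (-1)^j C(4,j)((4-j)/4)^9
= 1.00000 - 0.30034 + 0.01172 - 0.00002 + 0.00000
= 0.71136.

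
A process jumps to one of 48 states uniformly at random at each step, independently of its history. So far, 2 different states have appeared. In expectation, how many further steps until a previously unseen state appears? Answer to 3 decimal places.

1.043

Each step yields a new state with probability (48-2)/48 = 46/48, so the wait is geometric with mean 48/46.
E = 48/46 = 1.0435.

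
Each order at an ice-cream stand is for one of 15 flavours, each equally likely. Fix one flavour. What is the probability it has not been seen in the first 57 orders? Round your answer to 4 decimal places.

0.0196

On each order the fixed flavour fails to appear with probability 14/15.
P(still missing after 57) = (14/15)^57 = 0.01959.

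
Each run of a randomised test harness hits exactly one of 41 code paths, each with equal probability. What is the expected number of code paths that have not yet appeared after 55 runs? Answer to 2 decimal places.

10.54

For each code path, P(unseen after 55) = (40/41)^55 = 0.257.
By linearity of expectation, E[unseen] = 41·(40/41)^55 = 10.543.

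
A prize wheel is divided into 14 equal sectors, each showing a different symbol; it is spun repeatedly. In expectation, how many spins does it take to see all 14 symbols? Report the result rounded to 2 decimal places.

45.52

After k distinct symbols have appeared, the next spin gives a new one with probability (14-k)/14, so the expected wait for the (k+1)-th is 14/(14-k).
E[T] = 14/14 + 14/13 + 14/12 + ... + 14/2 + 14/1 = 14·H_{14}.
H_{14} = 3.252, so E[T] = 45.522.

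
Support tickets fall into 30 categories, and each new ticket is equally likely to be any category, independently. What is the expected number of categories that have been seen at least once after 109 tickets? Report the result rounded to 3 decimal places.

29.255

For each category, P(seen in 109 tickets) = 1 - (29/30)^109 = 0.9752.
By linearity of expectation, E[distinct seen] = 30·(1 - (29/30)^109) = 29.2548.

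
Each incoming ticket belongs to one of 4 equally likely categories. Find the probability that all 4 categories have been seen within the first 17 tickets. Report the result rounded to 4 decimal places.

By inclusion–exclusion over which categories are missing,
P(all seen) = Σ_{j=0}^{4} (-1)^j C(4,j)((4-j)/4)^17
= 1.00000 - 0.03007 + 0.00005 - 0.00000 + 0.00000
= 0.96998.

0.9700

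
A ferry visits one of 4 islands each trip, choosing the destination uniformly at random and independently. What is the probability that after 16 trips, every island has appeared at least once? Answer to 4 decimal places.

By inclusion–exclusion over which islands are missing,
P(all seen) = Σ_{j=0}^{4} (-1)^j C(4,j)((4-j)/4)^16
= 1.00000 - 0.04009 + 0.00009 - 0.00000 + 0.00000
= 0.96000.

0.9600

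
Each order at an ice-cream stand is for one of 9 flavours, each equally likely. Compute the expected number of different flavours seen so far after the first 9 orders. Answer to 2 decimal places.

For each flavour, P(seen in 9 orders) = 1 - (8/9)^9 = 0.654.
By linearity of expectation, E[distinct seen] = 9·(1 - (8/9)^9) = 5.882.

5.88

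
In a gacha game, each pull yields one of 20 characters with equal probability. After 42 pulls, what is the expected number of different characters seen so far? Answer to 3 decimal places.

17.680

For each character, P(seen in 42 pulls) = 1 - (19/20)^42 = 0.8840.
By linearity of expectation, E[distinct seen] = 20·(1 - (19/20)^42) = 17.6804.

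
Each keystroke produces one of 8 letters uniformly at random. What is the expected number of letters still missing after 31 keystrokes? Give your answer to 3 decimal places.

0.127

For each letter, P(unseen after 31) = (7/8)^31 = 0.0159.
By linearity of expectation, E[unseen] = 8·(7/8)^31 = 0.1274.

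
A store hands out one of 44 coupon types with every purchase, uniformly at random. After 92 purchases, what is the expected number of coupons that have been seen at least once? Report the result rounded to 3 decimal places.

For each coupon, P(seen in 92 purchases) = 1 - (43/44)^92 = 0.8794.
By linearity of expectation, E[distinct seen] = 44·(1 - (43/44)^92) = 38.6923.

38.692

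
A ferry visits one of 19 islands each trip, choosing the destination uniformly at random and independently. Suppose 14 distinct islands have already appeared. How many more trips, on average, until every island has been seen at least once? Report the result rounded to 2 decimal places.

The wait to go from k to k+1 distinct islands is geometric with mean 19/(19-k).
Sum over k = 14,...,18: E = 19/5 + 19/4 + 19/3 + 19/2 + 19/1 = 43.383.

43.38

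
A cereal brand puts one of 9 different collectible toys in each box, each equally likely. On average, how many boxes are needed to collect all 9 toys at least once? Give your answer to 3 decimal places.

25.461

The wait to go from k to k+1 distinct toys is geometric with mean 9/(9-k).
E[T] = 9/9 + 9/8 + 9/7 + ... + 9/2 + 9/1 = 9·H_{9}.
H_{9} = 2.8290, so E[T] = 25.4607.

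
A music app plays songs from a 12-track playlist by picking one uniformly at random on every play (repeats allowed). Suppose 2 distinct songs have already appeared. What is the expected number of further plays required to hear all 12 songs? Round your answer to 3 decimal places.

From k distinct to k+1 distinct takes on average 12/(12-k) plays.
Sum over k = 2,...,11: E = 12/10 + 12/9 + 12/8 + ... + 12/2 + 12/1 = 35.1476.

35.148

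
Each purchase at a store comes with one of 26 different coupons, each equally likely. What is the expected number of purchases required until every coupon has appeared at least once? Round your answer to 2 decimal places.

100.21

The wait to go from k to k+1 distinct coupons is geometric with mean 26/(26-k).
E[T] = 26/26 + 26/25 + 26/24 + ... + 26/2 + 26/1 = 26·H_{26}.
H_{26} = 3.854, so E[T] = 100.215.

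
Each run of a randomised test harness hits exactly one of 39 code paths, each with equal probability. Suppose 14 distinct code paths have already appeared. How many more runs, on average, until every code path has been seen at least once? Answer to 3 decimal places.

The wait to go from k to k+1 distinct code paths is geometric with mean 39/(39-k).
Sum over k = 14,...,38: E = 39/25 + 39/24 + 39/23 + ... + 39/2 + 39/1 = 148.8224.

148.822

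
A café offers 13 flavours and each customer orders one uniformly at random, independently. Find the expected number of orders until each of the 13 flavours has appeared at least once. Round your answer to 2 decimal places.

The wait to go from k to k+1 distinct flavours is geometric with mean 13/(13-k).
E[T] = 13/13 + 13/12 + 13/11 + ... + 13/2 + 13/1 = 13·H_{13}.
H_{13} = 3.180, so E[T] = 41.342.

41.34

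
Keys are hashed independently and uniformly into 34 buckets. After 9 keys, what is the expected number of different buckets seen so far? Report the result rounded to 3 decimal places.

8.011

For each bucket, P(seen in 9 keys) = 1 - (33/34)^9 = 0.2356.
By linearity of expectation, E[distinct seen] = 34·(1 - (33/34)^9) = 8.0107.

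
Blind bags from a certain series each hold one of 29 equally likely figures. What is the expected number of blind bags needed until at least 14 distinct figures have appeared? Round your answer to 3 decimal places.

Going from k to k+1 distinct takes a geometric number of blind bags with mean 29/(29-k).
Sum over k = 0,...,13: E = 29/29 + 29/28 + 29/27 + ... + 29/17 + 29/16 = 18.6593.

18.659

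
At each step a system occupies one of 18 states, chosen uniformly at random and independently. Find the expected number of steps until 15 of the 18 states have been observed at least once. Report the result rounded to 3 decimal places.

29.912

With k distinct states already seen, the next new one arrives after an expected 18/(18-k) steps.
Sum over k = 0,...,14: E = 18/18 + 18/17 + 18/16 + ... + 18/5 + 18/4 = 29.9119.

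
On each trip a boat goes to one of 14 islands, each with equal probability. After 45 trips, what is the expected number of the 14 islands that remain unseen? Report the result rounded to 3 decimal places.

0.499

For each island, P(unseen after 45) = (13/14)^45 = 0.0356.
By linearity of expectation, E[unseen] = 14·(13/14)^45 = 0.4987.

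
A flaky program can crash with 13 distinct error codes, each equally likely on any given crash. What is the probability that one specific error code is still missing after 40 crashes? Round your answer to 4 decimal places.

0.0407

On each crash the fixed error code fails to appear with probability 12/13.
P(still missing after 40) = (12/13)^40 = 0.04069.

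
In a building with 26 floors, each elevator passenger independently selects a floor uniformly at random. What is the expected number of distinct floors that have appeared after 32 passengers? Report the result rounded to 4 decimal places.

For each floor, P(seen in 32 passengers) = 1 - (25/26)^32 = 0.71494.
By linearity of expectation, E[distinct seen] = 26·(1 - (25/26)^32) = 18.58849.

18.5885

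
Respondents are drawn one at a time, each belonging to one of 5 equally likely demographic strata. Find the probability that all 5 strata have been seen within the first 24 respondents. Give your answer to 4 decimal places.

By inclusion–exclusion over which strata are missing,
P(all seen) = Σ_{j=0}^{5} (-1)^j C(5,j)((5-j)/5)^24
= 1.00000 - 0.02361 + 0.00005 - 0.00000 + 0.00000 - 0.00000
= 0.97644.

0.9764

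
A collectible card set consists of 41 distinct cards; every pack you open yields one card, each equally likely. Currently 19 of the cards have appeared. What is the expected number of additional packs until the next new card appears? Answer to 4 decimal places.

Each pack yields a new card with probability (41-19)/41 = 22/41, so the wait is geometric with mean 41/22.
E = 41/22 = 1.86364.

1.8636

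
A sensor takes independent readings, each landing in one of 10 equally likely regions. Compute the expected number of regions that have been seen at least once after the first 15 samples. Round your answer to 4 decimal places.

7.9411

For each region, P(seen in 15 samples) = 1 - (9/10)^15 = 0.79411.
By linearity of expectation, E[distinct seen] = 10·(1 - (9/10)^15) = 7.94109.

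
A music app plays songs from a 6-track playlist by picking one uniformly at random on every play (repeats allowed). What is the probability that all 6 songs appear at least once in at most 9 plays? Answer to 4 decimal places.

Let A_i be the event that song i is missing after 9 plays. By inclusion–exclusion on the A_i,
P(all seen) = Σ_{j=0}^{6} (-1)^j C(6,j)((6-j)/6)^9
= 1.00000 - 1.16284 + 0.39018 - 0.03906 + 0.00076 - 0.00000 + 0.00000
= 0.18904.

0.1890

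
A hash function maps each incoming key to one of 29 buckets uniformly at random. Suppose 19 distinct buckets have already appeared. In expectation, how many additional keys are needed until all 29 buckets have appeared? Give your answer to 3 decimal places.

From k distinct to k+1 distinct takes on average 29/(29-k) keys.
Sum over k = 19,...,28: E = 29/10 + 29/9 + 29/8 + ... + 29/2 + 29/1 = 84.9401.

84.940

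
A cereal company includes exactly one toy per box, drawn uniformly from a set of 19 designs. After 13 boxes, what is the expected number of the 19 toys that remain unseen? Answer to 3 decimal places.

9.408

For each toy, P(unseen after 13) = (18/19)^13 = 0.4952.
By linearity of expectation, E[unseen] = 19·(18/19)^13 = 9.4080.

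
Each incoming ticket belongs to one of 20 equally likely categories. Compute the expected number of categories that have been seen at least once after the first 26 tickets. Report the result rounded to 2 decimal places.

14.73

For each category, P(seen in 26 tickets) = 1 - (19/20)^26 = 0.736.
By linearity of expectation, E[distinct seen] = 20·(1 - (19/20)^26) = 14.730.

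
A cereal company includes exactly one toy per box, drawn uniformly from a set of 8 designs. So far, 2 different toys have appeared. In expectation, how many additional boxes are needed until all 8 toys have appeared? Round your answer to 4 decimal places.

With k distinct toys already seen, the next new one takes an expected 8/(8-k) boxes.
Sum over k = 2,...,7: E = 8/6 + 8/5 + 8/4 + 8/3 + 8/2 + 8/1 = 19.60000.

19.6000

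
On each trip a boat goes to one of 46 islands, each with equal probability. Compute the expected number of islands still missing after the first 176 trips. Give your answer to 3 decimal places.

0.961

For each island, P(unseen after 176) = (45/46)^176 = 0.0209.
By linearity of expectation, E[unseen] = 46·(45/46)^176 = 0.9611.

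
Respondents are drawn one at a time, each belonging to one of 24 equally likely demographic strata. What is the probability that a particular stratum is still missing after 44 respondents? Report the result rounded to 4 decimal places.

0.1537

Each respondent misses the fixed stratum with probability (24-1)/24 = 23/24, independently.
P(still missing after 44) = (23/24)^44 = 0.15372.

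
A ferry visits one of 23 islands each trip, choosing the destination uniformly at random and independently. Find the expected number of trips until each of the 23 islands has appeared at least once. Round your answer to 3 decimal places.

85.889

The wait to go from k to k+1 distinct islands is geometric with mean 23/(23-k).
E[T] = 23/23 + 23/22 + 23/21 + ... + 23/2 + 23/1 = 23·H_{23}.
H_{23} = 3.7343, so E[T] = 85.8887.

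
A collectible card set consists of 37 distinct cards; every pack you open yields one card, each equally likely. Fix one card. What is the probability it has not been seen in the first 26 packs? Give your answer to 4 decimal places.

Each pack misses the fixed card with probability (37-1)/37 = 36/37, independently.
P(still missing after 26) = (36/37)^26 = 0.49048.

0.4905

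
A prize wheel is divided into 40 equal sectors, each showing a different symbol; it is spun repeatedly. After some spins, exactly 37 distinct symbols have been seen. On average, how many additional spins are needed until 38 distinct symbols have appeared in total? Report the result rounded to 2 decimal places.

With k distinct symbols already seen, the next new one takes an expected 40/(40-k) spins.
Only the k = 37 term is needed: E = 40/3 = 13.333.

13.33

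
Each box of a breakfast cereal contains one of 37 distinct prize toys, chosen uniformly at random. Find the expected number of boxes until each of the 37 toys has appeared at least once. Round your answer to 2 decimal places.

The wait to go from k to k+1 distinct toys is geometric with mean 37/(37-k).
E[T] = 37/37 + 37/36 + 37/35 + ... + 37/2 + 37/1 = 37·H_{37}.
H_{37} = 4.202, so E[T] = 155.459.

155.46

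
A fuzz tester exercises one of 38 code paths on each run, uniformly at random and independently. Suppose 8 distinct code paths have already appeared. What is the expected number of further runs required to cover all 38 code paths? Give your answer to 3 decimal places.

151.810

From k distinct to k+1 distinct takes on average 38/(38-k) runs.
Sum over k = 8,...,37: E = 38/30 + 38/29 + 38/28 + ... + 38/2 + 38/1 = 151.8095.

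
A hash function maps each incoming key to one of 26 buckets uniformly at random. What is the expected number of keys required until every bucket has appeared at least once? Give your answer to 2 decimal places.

100.21

After k distinct buckets have appeared, the next key gives a new one with probability (26-k)/26, so the expected wait for the (k+1)-th is 26/(26-k).
E[T] = 26/26 + 26/25 + 26/24 + ... + 26/2 + 26/1 = 26·H_{26}.
H_{26} = 3.854, so E[T] = 100.215.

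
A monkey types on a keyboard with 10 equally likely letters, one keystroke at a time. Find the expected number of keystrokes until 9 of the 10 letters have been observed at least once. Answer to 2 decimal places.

19.29

Going from k to k+1 distinct takes a geometric number of keystrokes with mean 10/(10-k).
Sum over k = 0,...,8: E = 10/10 + 10/9 + 10/8 + ... + 10/3 + 10/2 = 19.290.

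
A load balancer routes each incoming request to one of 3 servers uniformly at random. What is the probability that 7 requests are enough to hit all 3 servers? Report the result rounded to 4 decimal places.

Let A_i be the event that server i is missing after 7 requests. By inclusion–exclusion on the A_i,
P(all seen) = Σ_{j=0}^{3} (-1)^j C(3,j)((3-j)/3)^7
= 1.00000 - 0.17558 + 0.00137 - 0.00000
= 0.82579.

0.8258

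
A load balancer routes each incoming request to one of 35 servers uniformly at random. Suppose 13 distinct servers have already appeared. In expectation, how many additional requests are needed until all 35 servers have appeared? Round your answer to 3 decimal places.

129.178

From k distinct to k+1 distinct takes on average 35/(35-k) requests.
Sum over k = 13,...,34: E = 35/22 + 35/21 + 35/20 + ... + 35/2 + 35/1 = 129.1785.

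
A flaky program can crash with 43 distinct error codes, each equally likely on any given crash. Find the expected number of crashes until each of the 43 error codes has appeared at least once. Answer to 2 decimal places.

After k distinct error codes have appeared, the next crash gives a new one with probability (43-k)/43, so the expected wait for the (k+1)-th is 43/(43-k).
E[T] = 43/43 + 43/42 + 43/41 + ... + 43/2 + 43/1 = 43·H_{43}.
H_{43} = 4.350, so E[T] = 187.050.

187.05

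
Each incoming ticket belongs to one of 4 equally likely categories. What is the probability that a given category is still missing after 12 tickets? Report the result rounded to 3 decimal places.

0.032

On each ticket the fixed category fails to appear with probability 3/4.
P(still missing after 12) = (3/4)^12 = 0.0317.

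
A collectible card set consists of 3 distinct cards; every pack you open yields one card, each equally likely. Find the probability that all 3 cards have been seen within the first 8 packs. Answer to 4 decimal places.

By inclusion–exclusion over which cards are missing,
P(all seen) = Σ_{j=0}^{3} (-1)^j C(3,j)((3-j)/3)^8
= 1.00000 - 0.11706 + 0.00046 - 0.00000
= 0.88340.

0.8834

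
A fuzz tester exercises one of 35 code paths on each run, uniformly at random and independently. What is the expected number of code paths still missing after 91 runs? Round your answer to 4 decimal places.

For each code path, P(unseen after 91) = (34/35)^91 = 0.07151.
By linearity of expectation, E[unseen] = 35·(34/35)^91 = 2.50298.

2.5030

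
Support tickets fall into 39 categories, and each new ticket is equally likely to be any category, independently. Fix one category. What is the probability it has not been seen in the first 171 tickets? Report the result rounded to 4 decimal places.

0.0118

On each ticket the fixed category fails to appear with probability 38/39.
P(still missing after 171) = (38/39)^171 = 0.01177.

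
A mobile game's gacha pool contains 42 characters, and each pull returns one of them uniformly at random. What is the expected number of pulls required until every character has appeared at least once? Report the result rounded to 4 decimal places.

181.7232

Split into phases: going from k distinct to k+1 distinct takes on average 42/(42-k) pulls.
E[T] = 42/42 + 42/41 + 42/40 + ... + 42/2 + 42/1 = 42·H_{42}.
H_{42} = 4.32674, so E[T] = 181.72320.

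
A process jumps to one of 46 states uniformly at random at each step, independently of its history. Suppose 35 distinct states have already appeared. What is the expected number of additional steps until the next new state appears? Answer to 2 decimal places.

Each step yields a new state with probability (46-35)/46 = 11/46, so the wait is geometric with mean 46/11.
E = 46/11 = 4.182.

4.18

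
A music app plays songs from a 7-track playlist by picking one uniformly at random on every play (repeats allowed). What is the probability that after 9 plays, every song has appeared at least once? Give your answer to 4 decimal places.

0.0577

Let A_i be the event that song i is missing after 9 plays. By inclusion–exclusion on the A_i,
P(all seen) = Σ_{j=0}^{7} (-1)^j C(7,j)((7-j)/7)^9
= 1.00000 - 1.74814 + 1.01641 - 0.22737 + 0.01707 - 0.00027 + 0.00000 - 0.00000
= 0.05770.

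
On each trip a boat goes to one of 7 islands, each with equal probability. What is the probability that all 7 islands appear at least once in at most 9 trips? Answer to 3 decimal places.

0.058

Let A_i be the event that island i is missing after 9 trips. By inclusion–exclusion on the A_i,
P(all seen) = Σ_{j=0}^{7} (-1)^j C(7,j)((7-j)/7)^9
= 1.0000 - 1.7481 + 1.0164 - 0.2274 + 0.0171 - 0.0003 + 0.0000 - 0.0000
= 0.0577.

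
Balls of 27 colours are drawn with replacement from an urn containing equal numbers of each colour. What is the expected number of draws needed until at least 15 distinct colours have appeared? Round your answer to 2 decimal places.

21.28

Going from k to k+1 distinct takes a geometric number of draws with mean 27/(27-k).
Sum over k = 0,...,14: E = 27/27 + 27/26 + 27/25 + ... + 27/14 + 27/13 = 21.283.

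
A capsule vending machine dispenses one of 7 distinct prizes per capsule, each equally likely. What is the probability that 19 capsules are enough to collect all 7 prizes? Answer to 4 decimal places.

0.6601

By inclusion–exclusion over which prizes are missing,
P(all seen) = Σ_{j=0}^{7} (-1)^j C(7,j)((7-j)/7)^19
= 1.00000 - 0.37420 + 0.03514 - 0.00084 + 0.00000 - 0.00000 + 0.00000 - 0.00000
= 0.66009.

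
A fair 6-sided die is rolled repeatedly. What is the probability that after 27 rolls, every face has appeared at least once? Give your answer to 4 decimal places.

By inclusion–exclusion over which faces are missing,
P(all seen) = Σ_{j=0}^{6} (-1)^j C(6,j)((6-j)/6)^27
= 1.00000 - 0.04368 + 0.00026 - 0.00000 + 0.00000 - 0.00000 + 0.00000
= 0.95659.

0.9566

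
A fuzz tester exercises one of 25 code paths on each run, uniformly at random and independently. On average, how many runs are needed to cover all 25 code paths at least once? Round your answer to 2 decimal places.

Split into phases: going from k distinct to k+1 distinct takes on average 25/(25-k) runs.
E[T] = 25/25 + 25/24 + 25/23 + ... + 25/2 + 25/1 = 25·H_{25}.
H_{25} = 3.816, so E[T] = 95.399.

95.40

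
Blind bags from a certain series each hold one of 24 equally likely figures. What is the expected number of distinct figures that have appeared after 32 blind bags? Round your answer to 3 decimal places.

17.852

For each figure, P(seen in 32 blind bags) = 1 - (23/24)^32 = 0.7438.
By linearity of expectation, E[distinct seen] = 24·(1 - (23/24)^32) = 17.8519.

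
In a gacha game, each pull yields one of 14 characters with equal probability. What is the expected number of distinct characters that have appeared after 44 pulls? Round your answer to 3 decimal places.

For each character, P(seen in 44 pulls) = 1 - (13/14)^44 = 0.9616.
By linearity of expectation, E[distinct seen] = 14·(1 - (13/14)^44) = 13.4630.

13.463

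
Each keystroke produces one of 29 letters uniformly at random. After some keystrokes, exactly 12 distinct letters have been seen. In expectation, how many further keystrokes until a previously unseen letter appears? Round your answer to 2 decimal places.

The number of keystrokes until the next new letter is geometric with success probability 17/29, so its mean is 29/17.
E = 29/17 = 1.706.

1.71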